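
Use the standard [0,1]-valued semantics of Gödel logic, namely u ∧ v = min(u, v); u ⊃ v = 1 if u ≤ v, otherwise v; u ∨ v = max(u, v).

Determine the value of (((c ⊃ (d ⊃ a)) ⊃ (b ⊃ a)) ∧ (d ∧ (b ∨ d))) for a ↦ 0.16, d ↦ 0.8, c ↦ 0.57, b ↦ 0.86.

(d ⊃ a): 0.8 > 0.16, so result = 0.16
(c ⊃ (d ⊃ a)): 0.57 > 0.16, so result = 0.16
(b ⊃ a): 0.86 > 0.16, so result = 0.16
((c ⊃ (d ⊃ a)) ⊃ (b ⊃ a)): 0.16 ≤ 0.16, so result = 1
(b ∨ d) = max(0.86, 0.8) = 0.86
(d ∧ (b ∨ d)) = min(0.8, 0.86) = 0.8
(((c ⊃ (d ⊃ a)) ⊃ (b ⊃ a)) ∧ (d ∧ (b ∨ d))) = min(1, 0.8) = 0.8

0.80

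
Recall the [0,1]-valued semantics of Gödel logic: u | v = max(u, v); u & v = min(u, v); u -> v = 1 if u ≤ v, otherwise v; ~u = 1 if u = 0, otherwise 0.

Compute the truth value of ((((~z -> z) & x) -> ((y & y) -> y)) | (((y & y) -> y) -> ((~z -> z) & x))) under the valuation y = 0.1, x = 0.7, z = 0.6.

~z: Gödel ¬ of 0.6 = 0 (operand ≠ 0)
(~z -> z): 0 ≤ 0.6, so result = 1
((~z -> z) & x) = min(1, 0.7) = 0.7
(y & y) = min(0.1, 0.1) = 0.1
((y & y) -> y): 0.1 ≤ 0.1, so result = 1
(((~z -> z) & x) -> ((y & y) -> y)): 0.7 ≤ 1, so result = 1
(y & y) = min(0.1, 0.1) = 0.1
((y & y) -> y): 0.1 ≤ 0.1, so result = 1
~z: Gödel ¬ of 0.6 = 0 (operand ≠ 0)
(~z -> z): 0 ≤ 0.6, so result = 1
((~z -> z) & x) = min(1, 0.7) = 0.7
(((y & y) -> y) -> ((~z -> z) & x)): 1 > 0.7, so result = 0.7
((((~z -> z) & x) -> ((y & y) -> y)) | (((y & y) -> y) -> ((~z -> z) & x))) = max(1, 0.7) = 1

1.00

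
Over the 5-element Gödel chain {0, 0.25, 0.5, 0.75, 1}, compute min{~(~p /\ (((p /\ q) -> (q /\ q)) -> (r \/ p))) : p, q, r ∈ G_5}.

0.00

The minimum is attained at p = 0, q = 0, r = 0.25:
  ~p: Gödel ¬ of 0 = 1 (operand is 0)
  (p /\ q) = min(0, 0) = 0
  (q /\ q) = min(0, 0) = 0
  ((p /\ q) -> (q /\ q)): 0 ≤ 0, so result = 1
  (r \/ p) = max(0.25, 0) = 0.25
  (((p /\ q) -> (q /\ q)) -> (r \/ p)): 1 > 0.25, so result = 0.25
  (~p /\ (((p /\ q) -> (q /\ q)) -> (r \/ p))) = min(1, 0.25) = 0.25
  ~(~p /\ (((p /\ q) -> (q /\ q)) -> (r \/ p))): Gödel ¬ of 0.25 = 0 (operand ≠ 0)
Checking all 125 assignments confirms none give a value below 0.00.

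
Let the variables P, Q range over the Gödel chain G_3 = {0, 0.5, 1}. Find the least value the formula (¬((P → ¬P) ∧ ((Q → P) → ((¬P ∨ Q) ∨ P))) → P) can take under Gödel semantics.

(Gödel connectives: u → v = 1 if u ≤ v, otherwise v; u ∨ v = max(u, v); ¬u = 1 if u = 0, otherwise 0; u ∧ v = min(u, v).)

0.50

The minimum is attained at P = 0.5, Q = 0:
  ¬P: Gödel ¬ of 0.5 = 0 (operand ≠ 0)
  (P → ¬P): 0.5 > 0, so result = 0
  (Q → P): 0 ≤ 0.5, so result = 1
  ¬P: Gödel ¬ of 0.5 = 0 (operand ≠ 0)
  (¬P ∨ Q) = max(0, 0) = 0
  ((¬P ∨ Q) ∨ P) = max(0, 0.5) = 0.5
  ((Q → P) → ((¬P ∨ Q) ∨ P)): 1 > 0.5, so result = 0.5
  ((P → ¬P) ∧ ((Q → P) → ((¬P ∨ Q) ∨ P))) = min(0, 0.5) = 0
  ¬((P → ¬P) ∧ ((Q → P) → ((¬P ∨ Q) ∨ P))): Gödel ¬ of 0 = 1 (operand is 0)
  (¬((P → ¬P) ∧ ((Q → P) → ((¬P ∨ Q) ∨ P))) → P): 1 > 0.5, so result = 0.5
Checking all 9 assignments confirms none give a value below 0.50.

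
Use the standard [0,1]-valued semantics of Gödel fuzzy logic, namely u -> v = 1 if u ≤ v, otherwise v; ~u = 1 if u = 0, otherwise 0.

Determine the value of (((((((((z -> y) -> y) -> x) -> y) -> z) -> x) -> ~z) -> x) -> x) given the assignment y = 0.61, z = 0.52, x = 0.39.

0.39

(z -> y): 0.52 ≤ 0.61, so result = 1
((z -> y) -> y): 1 > 0.61, so result = 0.61
(((z -> y) -> y) -> x): 0.61 > 0.39, so result = 0.39
((((z -> y) -> y) -> x) -> y): 0.39 ≤ 0.61, so result = 1
(((((z -> y) -> y) -> x) -> y) -> z): 1 > 0.52, so result = 0.52
((((((z -> y) -> y) -> x) -> y) -> z) -> x): 0.52 > 0.39, so result = 0.39
~z: Gödel ¬ of 0.52 = 0 (operand ≠ 0)
(((((((z -> y) -> y) -> x) -> y) -> z) -> x) -> ~z): 0.39 > 0, so result = 0
((((((((z -> y) -> y) -> x) -> y) -> z) -> x) -> ~z) -> x): 0 ≤ 0.39, so result = 1
(((((((((z -> y) -> y) -> x) -> y) -> z) -> x) -> ~z) -> x) -> x): 1 > 0.39, so result = 0.39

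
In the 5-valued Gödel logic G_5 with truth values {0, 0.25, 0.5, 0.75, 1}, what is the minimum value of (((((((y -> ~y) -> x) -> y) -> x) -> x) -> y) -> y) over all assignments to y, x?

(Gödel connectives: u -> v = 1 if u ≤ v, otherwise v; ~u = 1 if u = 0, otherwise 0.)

0.25

The minimum is attained at y = 0.25, x = 0.25:
  ~y: Gödel ¬ of 0.25 = 0 (operand ≠ 0)
  (y -> ~y): 0.25 > 0, so result = 0
  ((y -> ~y) -> x): 0 ≤ 0.25, so result = 1
  (((y -> ~y) -> x) -> y): 1 > 0.25, so result = 0.25
  ((((y -> ~y) -> x) -> y) -> x): 0.25 ≤ 0.25, so result = 1
  (((((y -> ~y) -> x) -> y) -> x) -> x): 1 > 0.25, so result = 0.25
  ((((((y -> ~y) -> x) -> y) -> x) -> x) -> y): 0.25 ≤ 0.25, so result = 1
  (((((((y -> ~y) -> x) -> y) -> x) -> x) -> y) -> y): 1 > 0.25, so result = 0.25
Checking all 25 assignments confirms none give a value below 0.25.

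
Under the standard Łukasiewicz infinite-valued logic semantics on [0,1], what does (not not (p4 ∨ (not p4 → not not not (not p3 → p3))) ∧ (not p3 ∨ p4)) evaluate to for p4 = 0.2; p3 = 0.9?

not p4: Łukasiewicz ¬ gives 1 − 0.2 = 0.8
not p3: Łukasiewicz ¬ gives 1 − 0.9 = 0.1
(not p3 → p3): min(1, 1 − 0.1 + 0.9) = 1
not (not p3 → p3): Łukasiewicz ¬ gives 1 − 1 = 0
not not (not p3 → p3): Łukasiewicz ¬ gives 1 − 0 = 1
not not not (not p3 → p3): Łukasiewicz ¬ gives 1 − 1 = 0
(not p4 → not not not (not p3 → p3)): min(1, 1 − 0.8 + 0) = 0.2
(p4 ∨ (not p4 → not not not (not p3 → p3))) = max(0.2, 0.2) = 0.2
not (p4 ∨ (not p4 → not not not (not p3 → p3))): Łukasiewicz ¬ gives 1 − 0.2 = 0.8
not not (p4 ∨ (not p4 → not not not (not p3 → p3))): Łukasiewicz ¬ gives 1 − 0.8 = 0.2
not p3: Łukasiewicz ¬ gives 1 − 0.9 = 0.1
(not p3 ∨ p4) = max(0.1, 0.2) = 0.2
(not not (p4 ∨ (not p4 → not not not (not p3 → p3))) ∧ (not p3 ∨ p4)) = min(0.2, 0.2) = 0.2

0.20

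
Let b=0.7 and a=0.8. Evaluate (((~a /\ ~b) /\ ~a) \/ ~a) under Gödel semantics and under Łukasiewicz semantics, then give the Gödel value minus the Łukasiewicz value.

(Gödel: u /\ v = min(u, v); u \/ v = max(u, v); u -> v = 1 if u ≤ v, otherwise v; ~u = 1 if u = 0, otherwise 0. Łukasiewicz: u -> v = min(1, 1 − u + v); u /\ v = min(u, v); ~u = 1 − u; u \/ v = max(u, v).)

-0.20

Gödel evaluation:
  ~a: Gödel ¬ of 0.8 = 0 (operand ≠ 0)
  ~b: Gödel ¬ of 0.7 = 0 (operand ≠ 0)
  (~a /\ ~b) = min(0, 0) = 0
  ~a: Gödel ¬ of 0.8 = 0 (operand ≠ 0)
  ((~a /\ ~b) /\ ~a) = min(0, 0) = 0
  ~a: Gödel ¬ of 0.8 = 0 (operand ≠ 0)
  (((~a /\ ~b) /\ ~a) \/ ~a) = max(0, 0) = 0
  Gödel value = 0
Łukasiewicz evaluation:
  ~a: Łukasiewicz ¬ gives 1 − 0.8 = 0.2
  ~b: Łukasiewicz ¬ gives 1 − 0.7 = 0.3
  (~a /\ ~b) = min(0.2, 0.3) = 0.2
  ~a: Łukasiewicz ¬ gives 1 − 0.8 = 0.2
  ((~a /\ ~b) /\ ~a) = min(0.2, 0.2) = 0.2
  ~a: Łukasiewicz ¬ gives 1 − 0.8 = 0.2
  (((~a /\ ~b) /\ ~a) \/ ~a) = max(0.2, 0.2) = 0.2
  Łukasiewicz value = 0.2
Difference: 0 − 0.2 = -0.20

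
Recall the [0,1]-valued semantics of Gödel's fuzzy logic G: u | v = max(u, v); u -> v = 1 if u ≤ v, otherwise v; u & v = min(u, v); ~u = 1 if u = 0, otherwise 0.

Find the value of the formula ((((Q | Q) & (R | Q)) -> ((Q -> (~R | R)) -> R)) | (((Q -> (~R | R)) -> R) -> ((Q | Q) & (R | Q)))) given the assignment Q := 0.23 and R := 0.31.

1.00

(Q | Q) = max(0.23, 0.23) = 0.23
(R | Q) = max(0.31, 0.23) = 0.31
((Q | Q) & (R | Q)) = min(0.23, 0.31) = 0.23
~R: Gödel ¬ of 0.31 = 0 (operand ≠ 0)
(~R | R) = max(0, 0.31) = 0.31
(Q -> (~R | R)): 0.23 ≤ 0.31, so result = 1
((Q -> (~R | R)) -> R): 1 > 0.31, so result = 0.31
(((Q | Q) & (R | Q)) -> ((Q -> (~R | R)) -> R)): 0.23 ≤ 0.31, so result = 1
~R: Gödel ¬ of 0.31 = 0 (operand ≠ 0)
(~R | R) = max(0, 0.31) = 0.31
(Q -> (~R | R)): 0.23 ≤ 0.31, so result = 1
((Q -> (~R | R)) -> R): 1 > 0.31, so result = 0.31
(Q | Q) = max(0.23, 0.23) = 0.23
(R | Q) = max(0.31, 0.23) = 0.31
((Q | Q) & (R | Q)) = min(0.23, 0.31) = 0.23
(((Q -> (~R | R)) -> R) -> ((Q | Q) & (R | Q))): 0.31 > 0.23, so result = 0.23
((((Q | Q) & (R | Q)) -> ((Q -> (~R | R)) -> R)) | (((Q -> (~R | R)) -> R) -> ((Q | Q) & (R | Q)))) = max(1, 0.23) = 1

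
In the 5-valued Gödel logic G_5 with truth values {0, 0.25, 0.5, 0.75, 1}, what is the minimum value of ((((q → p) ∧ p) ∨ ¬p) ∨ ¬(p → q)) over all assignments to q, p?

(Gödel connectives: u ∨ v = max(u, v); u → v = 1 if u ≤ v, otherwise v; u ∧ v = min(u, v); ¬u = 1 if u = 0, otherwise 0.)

0.25

The minimum is attained at q = 0.25, p = 0.25:
  (q → p): 0.25 ≤ 0.25, so result = 1
  ((q → p) ∧ p) = min(1, 0.25) = 0.25
  ¬p: Gödel ¬ of 0.25 = 0 (operand ≠ 0)
  (((q → p) ∧ p) ∨ ¬p) = max(0.25, 0) = 0.25
  (p → q): 0.25 ≤ 0.25, so result = 1
  ¬(p → q): Gödel ¬ of 1 = 0 (operand ≠ 0)
  ((((q → p) ∧ p) ∨ ¬p) ∨ ¬(p → q)) = max(0.25, 0) = 0.25
Checking all 25 assignments confirms none give a value below 0.25.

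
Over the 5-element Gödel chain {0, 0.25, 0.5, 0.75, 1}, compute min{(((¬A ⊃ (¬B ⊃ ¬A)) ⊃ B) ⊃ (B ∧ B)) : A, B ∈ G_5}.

1.00

Every assignment gives 1. For instance at A = 0, B = 0:
  ¬A: Gödel ¬ of 0 = 1 (operand is 0)
  ¬B: Gödel ¬ of 0 = 1 (operand is 0)
  ¬A: Gödel ¬ of 0 = 1 (operand is 0)
  (¬B ⊃ ¬A): 1 ≤ 1, so result = 1
  (¬A ⊃ (¬B ⊃ ¬A)): 1 ≤ 1, so result = 1
  ((¬A ⊃ (¬B ⊃ ¬A)) ⊃ B): 1 > 0, so result = 0
  (B ∧ B) = min(0, 0) = 0
  (((¬A ⊃ (¬B ⊃ ¬A)) ⊃ B) ⊃ (B ∧ B)): 0 ≤ 0, so result = 1
All 25 assignments give value 1 — the formula is a G_5-tautology.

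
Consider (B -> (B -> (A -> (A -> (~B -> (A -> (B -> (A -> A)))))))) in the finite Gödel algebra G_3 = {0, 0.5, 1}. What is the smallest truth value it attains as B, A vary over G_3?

1.00

Every assignment gives 1. For instance at B = 0, A = 0:
  ~B: Gödel ¬ of 0 = 1 (operand is 0)
  (A -> A): 0 ≤ 0, so result = 1
  (B -> (A -> A)): 0 ≤ 1, so result = 1
  (A -> (B -> (A -> A))): 0 ≤ 1, so result = 1
  (~B -> (A -> (B -> (A -> A)))): 1 ≤ 1, so result = 1
  (A -> (~B -> (A -> (B -> (A -> A))))): 0 ≤ 1, so result = 1
  (A -> (A -> (~B -> (A -> (B -> (A -> A)))))): 0 ≤ 1, so result = 1
  (B -> (A -> (A -> (~B -> (A -> (B -> (A -> A))))))): 0 ≤ 1, so result = 1
  (B -> (B -> (A -> (A -> (~B -> (A -> (B -> (A -> A)))))))): 0 ≤ 1, so result = 1
All 9 assignments give value 1 — the formula is a G_3-tautology.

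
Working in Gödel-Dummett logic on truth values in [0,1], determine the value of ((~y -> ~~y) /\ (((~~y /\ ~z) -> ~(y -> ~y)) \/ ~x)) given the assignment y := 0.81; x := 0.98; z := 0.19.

1.00

~y: Gödel ¬ of 0.81 = 0 (operand ≠ 0)
~y: Gödel ¬ of 0.81 = 0 (operand ≠ 0)
~~y: Gödel ¬ of 0 = 1 (operand is 0)
(~y -> ~~y): 0 ≤ 1, so result = 1
~y: Gödel ¬ of 0.81 = 0 (operand ≠ 0)
~~y: Gödel ¬ of 0 = 1 (operand is 0)
~z: Gödel ¬ of 0.19 = 0 (operand ≠ 0)
(~~y /\ ~z) = min(1, 0) = 0
~y: Gödel ¬ of 0.81 = 0 (operand ≠ 0)
(y -> ~y): 0.81 > 0, so result = 0
~(y -> ~y): Gödel ¬ of 0 = 1 (operand is 0)
((~~y /\ ~z) -> ~(y -> ~y)): 0 ≤ 1, so result = 1
~x: Gödel ¬ of 0.98 = 0 (operand ≠ 0)
(((~~y /\ ~z) -> ~(y -> ~y)) \/ ~x) = max(1, 0) = 1
((~y -> ~~y) /\ (((~~y /\ ~z) -> ~(y -> ~y)) \/ ~x)) = min(1, 1) = 1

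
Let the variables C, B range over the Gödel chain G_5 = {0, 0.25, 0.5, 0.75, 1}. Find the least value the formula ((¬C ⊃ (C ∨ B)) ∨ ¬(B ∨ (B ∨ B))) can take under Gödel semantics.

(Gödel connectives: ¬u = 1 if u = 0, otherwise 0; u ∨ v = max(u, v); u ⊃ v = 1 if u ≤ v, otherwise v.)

The minimum is attained at C = 0, B = 0.25:
  ¬C: Gödel ¬ of 0 = 1 (operand is 0)
  (C ∨ B) = max(0, 0.25) = 0.25
  (¬C ⊃ (C ∨ B)): 1 > 0.25, so result = 0.25
  (B ∨ B) = max(0.25, 0.25) = 0.25
  (B ∨ (B ∨ B)) = max(0.25, 0.25) = 0.25
  ¬(B ∨ (B ∨ B)): Gödel ¬ of 0.25 = 0 (operand ≠ 0)
  ((¬C ⊃ (C ∨ B)) ∨ ¬(B ∨ (B ∨ B))) = max(0.25, 0) = 0.25
Checking all 25 assignments confirms none give a value below 0.25.

0.25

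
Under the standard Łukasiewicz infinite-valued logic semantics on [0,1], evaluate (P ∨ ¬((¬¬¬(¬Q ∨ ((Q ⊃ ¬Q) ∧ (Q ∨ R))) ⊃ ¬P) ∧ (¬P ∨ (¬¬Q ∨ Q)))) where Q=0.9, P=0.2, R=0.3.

¬Q: Łukasiewicz ¬ gives 1 − 0.9 = 0.1
¬Q: Łukasiewicz ¬ gives 1 − 0.9 = 0.1
(Q ⊃ ¬Q): min(1, 1 − 0.9 + 0.1) = 0.2
(Q ∨ R) = max(0.9, 0.3) = 0.9
((Q ⊃ ¬Q) ∧ (Q ∨ R)) = min(0.2, 0.9) = 0.2
(¬Q ∨ ((Q ⊃ ¬Q) ∧ (Q ∨ R))) = max(0.1, 0.2) = 0.2
¬(¬Q ∨ ((Q ⊃ ¬Q) ∧ (Q ∨ R))): Łukasiewicz ¬ gives 1 − 0.2 = 0.8
¬¬(¬Q ∨ ((Q ⊃ ¬Q) ∧ (Q ∨ R))): Łukasiewicz ¬ gives 1 − 0.8 = 0.2
¬¬¬(¬Q ∨ ((Q ⊃ ¬Q) ∧ (Q ∨ R))): Łukasiewicz ¬ gives 1 − 0.2 = 0.8
¬P: Łukasiewicz ¬ gives 1 − 0.2 = 0.8
(¬¬¬(¬Q ∨ ((Q ⊃ ¬Q) ∧ (Q ∨ R))) ⊃ ¬P): min(1, 1 − 0.8 + 0.8) = 1
¬P: Łukasiewicz ¬ gives 1 − 0.2 = 0.8
¬Q: Łukasiewicz ¬ gives 1 − 0.9 = 0.1
¬¬Q: Łukasiewicz ¬ gives 1 − 0.1 = 0.9
(¬¬Q ∨ Q) = max(0.9, 0.9) = 0.9
(¬P ∨ (¬¬Q ∨ Q)) = max(0.8, 0.9) = 0.9
((¬¬¬(¬Q ∨ ((Q ⊃ ¬Q) ∧ (Q ∨ R))) ⊃ ¬P) ∧ (¬P ∨ (¬¬Q ∨ Q))) = min(1, 0.9) = 0.9
¬((¬¬¬(¬Q ∨ ((Q ⊃ ¬Q) ∧ (Q ∨ R))) ⊃ ¬P) ∧ (¬P ∨ (¬¬Q ∨ Q))): Łukasiewicz ¬ gives 1 − 0.9 = 0.1
(P ∨ ¬((¬¬¬(¬Q ∨ ((Q ⊃ ¬Q) ∧ (Q ∨ R))) ⊃ ¬P) ∧ (¬P ∨ (¬¬Q ∨ Q)))) = max(0.2, 0.1) = 0.2

0.20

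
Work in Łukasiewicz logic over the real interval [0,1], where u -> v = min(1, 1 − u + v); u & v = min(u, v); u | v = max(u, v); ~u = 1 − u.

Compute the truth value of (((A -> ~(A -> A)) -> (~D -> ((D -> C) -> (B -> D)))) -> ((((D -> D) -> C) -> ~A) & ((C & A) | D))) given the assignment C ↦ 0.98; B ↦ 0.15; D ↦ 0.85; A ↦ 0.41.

(A -> A): min(1, 1 − 0.41 + 0.41) = 1
~(A -> A): Łukasiewicz ¬ gives 1 − 1 = 0
(A -> ~(A -> A)): min(1, 1 − 0.41 + 0) = 0.59
~D: Łukasiewicz ¬ gives 1 − 0.85 = 0.15
(D -> C): min(1, 1 − 0.85 + 0.98) = 1
(B -> D): min(1, 1 − 0.15 + 0.85) = 1
((D -> C) -> (B -> D)): min(1, 1 − 1 + 1) = 1
(~D -> ((D -> C) -> (B -> D))): min(1, 1 − 0.15 + 1) = 1
((A -> ~(A -> A)) -> (~D -> ((D -> C) -> (B -> D)))): min(1, 1 − 0.59 + 1) = 1
(D -> D): min(1, 1 − 0.85 + 0.85) = 1
((D -> D) -> C): min(1, 1 − 1 + 0.98) = 0.98
~A: Łukasiewicz ¬ gives 1 − 0.41 = 0.59
(((D -> D) -> C) -> ~A): min(1, 1 − 0.98 + 0.59) = 0.61
(C & A) = min(0.98, 0.41) = 0.41
((C & A) | D) = max(0.41, 0.85) = 0.85
((((D -> D) -> C) -> ~A) & ((C & A) | D)) = min(0.61, 0.85) = 0.61
(((A -> ~(A -> A)) -> (~D -> ((D -> C) -> (B -> D)))) -> ((((D -> D) -> C) -> ~A) & ((C & A) | D))): min(1, 1 − 1 + 0.61) = 0.61

0.61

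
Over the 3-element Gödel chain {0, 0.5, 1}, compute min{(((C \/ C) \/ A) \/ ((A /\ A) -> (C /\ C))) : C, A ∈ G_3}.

The minimum is attained at C = 0, A = 0.5:
  (C \/ C) = max(0, 0) = 0
  ((C \/ C) \/ A) = max(0, 0.5) = 0.5
  (A /\ A) = min(0.5, 0.5) = 0.5
  (C /\ C) = min(0, 0) = 0
  ((A /\ A) -> (C /\ C)): 0.5 > 0, so result = 0
  (((C \/ C) \/ A) \/ ((A /\ A) -> (C /\ C))) = max(0.5, 0) = 0.5
Checking all 9 assignments confirms none give a value below 0.50.

0.50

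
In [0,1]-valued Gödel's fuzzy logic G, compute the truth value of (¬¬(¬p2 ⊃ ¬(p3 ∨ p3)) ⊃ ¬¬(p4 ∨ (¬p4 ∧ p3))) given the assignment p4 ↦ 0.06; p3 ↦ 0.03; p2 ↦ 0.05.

1.00

¬p2: Gödel ¬ of 0.05 = 0 (operand ≠ 0)
(p3 ∨ p3) = max(0.03, 0.03) = 0.03
¬(p3 ∨ p3): Gödel ¬ of 0.03 = 0 (operand ≠ 0)
(¬p2 ⊃ ¬(p3 ∨ p3)): 0 ≤ 0, so result = 1
¬(¬p2 ⊃ ¬(p3 ∨ p3)): Gödel ¬ of 1 = 0 (operand ≠ 0)
¬¬(¬p2 ⊃ ¬(p3 ∨ p3)): Gödel ¬ of 0 = 1 (operand is 0)
¬p4: Gödel ¬ of 0.06 = 0 (operand ≠ 0)
(¬p4 ∧ p3) = min(0, 0.03) = 0
(p4 ∨ (¬p4 ∧ p3)) = max(0.06, 0) = 0.06
¬(p4 ∨ (¬p4 ∧ p3)): Gödel ¬ of 0.06 = 0 (operand ≠ 0)
¬¬(p4 ∨ (¬p4 ∧ p3)): Gödel ¬ of 0 = 1 (operand is 0)
(¬¬(¬p2 ⊃ ¬(p3 ∨ p3)) ⊃ ¬¬(p4 ∨ (¬p4 ∧ p3))): 1 ≤ 1, so result = 1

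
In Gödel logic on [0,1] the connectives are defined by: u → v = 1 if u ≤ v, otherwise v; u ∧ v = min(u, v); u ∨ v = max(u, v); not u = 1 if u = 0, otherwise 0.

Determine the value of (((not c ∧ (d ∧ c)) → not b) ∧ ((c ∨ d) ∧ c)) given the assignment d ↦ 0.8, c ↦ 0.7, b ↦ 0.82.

0.70

not c: Gödel ¬ of 0.7 = 0 (operand ≠ 0)
(d ∧ c) = min(0.8, 0.7) = 0.7
(not c ∧ (d ∧ c)) = min(0, 0.7) = 0
not b: Gödel ¬ of 0.82 = 0 (operand ≠ 0)
((not c ∧ (d ∧ c)) → not b): 0 ≤ 0, so result = 1
(c ∨ d) = max(0.7, 0.8) = 0.8
((c ∨ d) ∧ c) = min(0.8, 0.7) = 0.7
(((not c ∧ (d ∧ c)) → not b) ∧ ((c ∨ d) ∧ c)) = min(1, 0.7) = 0.7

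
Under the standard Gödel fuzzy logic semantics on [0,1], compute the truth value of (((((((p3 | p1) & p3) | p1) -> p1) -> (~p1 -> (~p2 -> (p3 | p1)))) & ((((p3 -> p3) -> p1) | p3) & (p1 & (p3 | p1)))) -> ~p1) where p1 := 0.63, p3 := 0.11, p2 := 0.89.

0.00

(p3 | p1) = max(0.11, 0.63) = 0.63
((p3 | p1) & p3) = min(0.63, 0.11) = 0.11
(((p3 | p1) & p3) | p1) = max(0.11, 0.63) = 0.63
((((p3 | p1) & p3) | p1) -> p1): 0.63 ≤ 0.63, so result = 1
~p1: Gödel ¬ of 0.63 = 0 (operand ≠ 0)
~p2: Gödel ¬ of 0.89 = 0 (operand ≠ 0)
(p3 | p1) = max(0.11, 0.63) = 0.63
(~p2 -> (p3 | p1)): 0 ≤ 0.63, so result = 1
(~p1 -> (~p2 -> (p3 | p1))): 0 ≤ 1, so result = 1
(((((p3 | p1) & p3) | p1) -> p1) -> (~p1 -> (~p2 -> (p3 | p1)))): 1 ≤ 1, so result = 1
(p3 -> p3): 0.11 ≤ 0.11, so result = 1
((p3 -> p3) -> p1): 1 > 0.63, so result = 0.63
(((p3 -> p3) -> p1) | p3) = max(0.63, 0.11) = 0.63
(p3 | p1) = max(0.11, 0.63) = 0.63
(p1 & (p3 | p1)) = min(0.63, 0.63) = 0.63
((((p3 -> p3) -> p1) | p3) & (p1 & (p3 | p1))) = min(0.63, 0.63) = 0.63
((((((p3 | p1) & p3) | p1) -> p1) -> (~p1 -> (~p2 -> (p3 | p1)))) & ((((p3 -> p3) -> p1) | p3) & (p1 & (p3 | p1)))) = min(1, 0.63) = 0.63
~p1: Gödel ¬ of 0.63 = 0 (operand ≠ 0)
(((((((p3 | p1) & p3) | p1) -> p1) -> (~p1 -> (~p2 -> (p3 | p1)))) & ((((p3 -> p3) -> p1) | p3) & (p1 & (p3 | p1)))) -> ~p1): 0.63 > 0, so result = 0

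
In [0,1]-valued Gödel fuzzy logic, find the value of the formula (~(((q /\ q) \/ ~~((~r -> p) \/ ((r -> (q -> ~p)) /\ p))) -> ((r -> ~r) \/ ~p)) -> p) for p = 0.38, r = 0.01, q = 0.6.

0.38

(q /\ q) = min(0.6, 0.6) = 0.6
~r: Gödel ¬ of 0.01 = 0 (operand ≠ 0)
(~r -> p): 0 ≤ 0.38, so result = 1
~p: Gödel ¬ of 0.38 = 0 (operand ≠ 0)
(q -> ~p): 0.6 > 0, so result = 0
(r -> (q -> ~p)): 0.01 > 0, so result = 0
((r -> (q -> ~p)) /\ p) = min(0, 0.38) = 0
((~r -> p) \/ ((r -> (q -> ~p)) /\ p)) = max(1, 0) = 1
~((~r -> p) \/ ((r -> (q -> ~p)) /\ p)): Gödel ¬ of 1 = 0 (operand ≠ 0)
~~((~r -> p) \/ ((r -> (q -> ~p)) /\ p)): Gödel ¬ of 0 = 1 (operand is 0)
((q /\ q) \/ ~~((~r -> p) \/ ((r -> (q -> ~p)) /\ p))) = max(0.6, 1) = 1
~r: Gödel ¬ of 0.01 = 0 (operand ≠ 0)
(r -> ~r): 0.01 > 0, so result = 0
~p: Gödel ¬ of 0.38 = 0 (operand ≠ 0)
((r -> ~r) \/ ~p) = max(0, 0) = 0
(((q /\ q) \/ ~~((~r -> p) \/ ((r -> (q -> ~p)) /\ p))) -> ((r -> ~r) \/ ~p)): 1 > 0, so result = 0
~(((q /\ q) \/ ~~((~r -> p) \/ ((r -> (q -> ~p)) /\ p))) -> ((r -> ~r) \/ ~p)): Gödel ¬ of 0 = 1 (operand is 0)
(~(((q /\ q) \/ ~~((~r -> p) \/ ((r -> (q -> ~p)) /\ p))) -> ((r -> ~r) \/ ~p)) -> p): 1 > 0.38, so result = 0.38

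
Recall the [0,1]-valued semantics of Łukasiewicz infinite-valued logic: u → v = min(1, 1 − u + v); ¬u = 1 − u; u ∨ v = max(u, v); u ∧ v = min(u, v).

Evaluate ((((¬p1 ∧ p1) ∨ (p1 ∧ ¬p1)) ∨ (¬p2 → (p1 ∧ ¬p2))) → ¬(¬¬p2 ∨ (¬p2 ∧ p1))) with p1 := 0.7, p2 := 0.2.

0.40

¬p1: Łukasiewicz ¬ gives 1 − 0.7 = 0.3
(¬p1 ∧ p1) = min(0.3, 0.7) = 0.3
¬p1: Łukasiewicz ¬ gives 1 − 0.7 = 0.3
(p1 ∧ ¬p1) = min(0.7, 0.3) = 0.3
((¬p1 ∧ p1) ∨ (p1 ∧ ¬p1)) = max(0.3, 0.3) = 0.3
¬p2: Łukasiewicz ¬ gives 1 − 0.2 = 0.8
¬p2: Łukasiewicz ¬ gives 1 − 0.2 = 0.8
(p1 ∧ ¬p2) = min(0.7, 0.8) = 0.7
(¬p2 → (p1 ∧ ¬p2)): min(1, 1 − 0.8 + 0.7) = 0.9
(((¬p1 ∧ p1) ∨ (p1 ∧ ¬p1)) ∨ (¬p2 → (p1 ∧ ¬p2))) = max(0.3, 0.9) = 0.9
¬p2: Łukasiewicz ¬ gives 1 − 0.2 = 0.8
¬¬p2: Łukasiewicz ¬ gives 1 − 0.8 = 0.2
¬p2: Łukasiewicz ¬ gives 1 − 0.2 = 0.8
(¬p2 ∧ p1) = min(0.8, 0.7) = 0.7
(¬¬p2 ∨ (¬p2 ∧ p1)) = max(0.2, 0.7) = 0.7
¬(¬¬p2 ∨ (¬p2 ∧ p1)): Łukasiewicz ¬ gives 1 − 0.7 = 0.3
((((¬p1 ∧ p1) ∨ (p1 ∧ ¬p1)) ∨ (¬p2 → (p1 ∧ ¬p2))) → ¬(¬¬p2 ∨ (¬p2 ∧ p1))): min(1, 1 − 0.9 + 0.3) = 0.4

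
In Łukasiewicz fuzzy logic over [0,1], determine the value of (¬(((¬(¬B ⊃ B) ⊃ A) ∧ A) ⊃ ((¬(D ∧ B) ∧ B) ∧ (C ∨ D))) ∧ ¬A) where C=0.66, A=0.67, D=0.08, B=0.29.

¬B: Łukasiewicz ¬ gives 1 − 0.29 = 0.71
(¬B ⊃ B): min(1, 1 − 0.71 + 0.29) = 0.58
¬(¬B ⊃ B): Łukasiewicz ¬ gives 1 − 0.58 = 0.42
(¬(¬B ⊃ B) ⊃ A): min(1, 1 − 0.42 + 0.67) = 1
((¬(¬B ⊃ B) ⊃ A) ∧ A) = min(1, 0.67) = 0.67
(D ∧ B) = min(0.08, 0.29) = 0.08
¬(D ∧ B): Łukasiewicz ¬ gives 1 − 0.08 = 0.92
(¬(D ∧ B) ∧ B) = min(0.92, 0.29) = 0.29
(C ∨ D) = max(0.66, 0.08) = 0.66
((¬(D ∧ B) ∧ B) ∧ (C ∨ D)) = min(0.29, 0.66) = 0.29
(((¬(¬B ⊃ B) ⊃ A) ∧ A) ⊃ ((¬(D ∧ B) ∧ B) ∧ (C ∨ D))): min(1, 1 − 0.67 + 0.29) = 0.62
¬(((¬(¬B ⊃ B) ⊃ A) ∧ A) ⊃ ((¬(D ∧ B) ∧ B) ∧ (C ∨ D))): Łukasiewicz ¬ gives 1 − 0.62 = 0.38
¬A: Łukasiewicz ¬ gives 1 − 0.67 = 0.33
(¬(((¬(¬B ⊃ B) ⊃ A) ∧ A) ⊃ ((¬(D ∧ B) ∧ B) ∧ (C ∨ D))) ∧ ¬A) = min(0.38, 0.33) = 0.33

0.33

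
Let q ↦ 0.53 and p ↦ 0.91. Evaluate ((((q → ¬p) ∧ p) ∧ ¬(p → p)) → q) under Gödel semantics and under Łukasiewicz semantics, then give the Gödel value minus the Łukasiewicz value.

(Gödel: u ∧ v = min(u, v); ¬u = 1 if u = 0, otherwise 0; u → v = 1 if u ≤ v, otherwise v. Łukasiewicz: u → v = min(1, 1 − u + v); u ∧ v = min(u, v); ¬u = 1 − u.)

Gödel evaluation:
  ¬p: Gödel ¬ of 0.91 = 0 (operand ≠ 0)
  (q → ¬p): 0.53 > 0, so result = 0
  ((q → ¬p) ∧ p) = min(0, 0.91) = 0
  (p → p): 0.91 ≤ 0.91, so result = 1
  ¬(p → p): Gödel ¬ of 1 = 0 (operand ≠ 0)
  (((q → ¬p) ∧ p) ∧ ¬(p → p)) = min(0, 0) = 0
  ((((q → ¬p) ∧ p) ∧ ¬(p → p)) → q): 0 ≤ 0.53, so result = 1
  Gödel value = 1
Łukasiewicz evaluation:
  ¬p: Łukasiewicz ¬ gives 1 − 0.91 = 0.09
  (q → ¬p): min(1, 1 − 0.53 + 0.09) = 0.56
  ((q → ¬p) ∧ p) = min(0.56, 0.91) = 0.56
  (p → p): min(1, 1 − 0.91 + 0.91) = 1
  ¬(p → p): Łukasiewicz ¬ gives 1 − 1 = 0
  (((q → ¬p) ∧ p) ∧ ¬(p → p)) = min(0.56, 0) = 0
  ((((q → ¬p) ∧ p) ∧ ¬(p → p)) → q): min(1, 1 − 0 + 0.53) = 1
  Łukasiewicz value = 1
Difference: 1 − 1 = 0.00

0.00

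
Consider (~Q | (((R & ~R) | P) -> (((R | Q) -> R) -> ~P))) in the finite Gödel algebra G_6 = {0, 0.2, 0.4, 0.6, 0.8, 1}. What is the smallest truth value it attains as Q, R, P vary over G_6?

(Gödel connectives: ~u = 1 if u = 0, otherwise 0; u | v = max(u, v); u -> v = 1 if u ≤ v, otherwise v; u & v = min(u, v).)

The minimum is attained at Q = 0.2, R = 0.2, P = 0.2:
  ~Q: Gödel ¬ of 0.2 = 0 (operand ≠ 0)
  ~R: Gödel ¬ of 0.2 = 0 (operand ≠ 0)
  (R & ~R) = min(0.2, 0) = 0
  ((R & ~R) | P) = max(0, 0.2) = 0.2
  (R | Q) = max(0.2, 0.2) = 0.2
  ((R | Q) -> R): 0.2 ≤ 0.2, so result = 1
  ~P: Gödel ¬ of 0.2 = 0 (operand ≠ 0)
  (((R | Q) -> R) -> ~P): 1 > 0, so result = 0
  (((R & ~R) | P) -> (((R | Q) -> R) -> ~P)): 0.2 > 0, so result = 0
  (~Q | (((R & ~R) | P) -> (((R | Q) -> R) -> ~P))) = max(0, 0) = 0
Checking all 216 assignments confirms none give a value below 0.00.

0.00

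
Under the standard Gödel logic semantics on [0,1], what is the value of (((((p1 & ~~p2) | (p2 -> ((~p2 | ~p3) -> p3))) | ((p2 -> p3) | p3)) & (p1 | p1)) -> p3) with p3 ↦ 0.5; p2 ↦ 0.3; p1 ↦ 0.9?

~p2: Gödel ¬ of 0.3 = 0 (operand ≠ 0)
~~p2: Gödel ¬ of 0 = 1 (operand is 0)
(p1 & ~~p2) = min(0.9, 1) = 0.9
~p2: Gödel ¬ of 0.3 = 0 (operand ≠ 0)
~p3: Gödel ¬ of 0.5 = 0 (operand ≠ 0)
(~p2 | ~p3) = max(0, 0) = 0
((~p2 | ~p3) -> p3): 0 ≤ 0.5, so result = 1
(p2 -> ((~p2 | ~p3) -> p3)): 0.3 ≤ 1, so result = 1
((p1 & ~~p2) | (p2 -> ((~p2 | ~p3) -> p3))) = max(0.9, 1) = 1
(p2 -> p3): 0.3 ≤ 0.5, so result = 1
((p2 -> p3) | p3) = max(1, 0.5) = 1
(((p1 & ~~p2) | (p2 -> ((~p2 | ~p3) -> p3))) | ((p2 -> p3) | p3)) = max(1, 1) = 1
(p1 | p1) = max(0.9, 0.9) = 0.9
((((p1 & ~~p2) | (p2 -> ((~p2 | ~p3) -> p3))) | ((p2 -> p3) | p3)) & (p1 | p1)) = min(1, 0.9) = 0.9
(((((p1 & ~~p2) | (p2 -> ((~p2 | ~p3) -> p3))) | ((p2 -> p3) | p3)) & (p1 | p1)) -> p3): 0.9 > 0.5, so result = 0.5

0.50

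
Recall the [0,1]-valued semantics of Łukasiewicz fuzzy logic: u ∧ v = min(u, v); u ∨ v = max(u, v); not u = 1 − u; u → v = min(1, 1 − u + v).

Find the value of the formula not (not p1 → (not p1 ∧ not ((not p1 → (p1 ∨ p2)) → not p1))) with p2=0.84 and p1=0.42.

0.16

not p1: Łukasiewicz ¬ gives 1 − 0.42 = 0.58
not p1: Łukasiewicz ¬ gives 1 − 0.42 = 0.58
not p1: Łukasiewicz ¬ gives 1 − 0.42 = 0.58
(p1 ∨ p2) = max(0.42, 0.84) = 0.84
(not p1 → (p1 ∨ p2)): min(1, 1 − 0.58 + 0.84) = 1
not p1: Łukasiewicz ¬ gives 1 − 0.42 = 0.58
((not p1 → (p1 ∨ p2)) → not p1): min(1, 1 − 1 + 0.58) = 0.58
not ((not p1 → (p1 ∨ p2)) → not p1): Łukasiewicz ¬ gives 1 − 0.58 = 0.42
(not p1 ∧ not ((not p1 → (p1 ∨ p2)) → not p1)) = min(0.58, 0.42) = 0.42
(not p1 → (not p1 ∧ not ((not p1 → (p1 ∨ p2)) → not p1))): min(1, 1 − 0.58 + 0.42) = 0.84
not (not p1 → (not p1 ∧ not ((not p1 → (p1 ∨ p2)) → not p1))): Łukasiewicz ¬ gives 1 − 0.84 = 0.16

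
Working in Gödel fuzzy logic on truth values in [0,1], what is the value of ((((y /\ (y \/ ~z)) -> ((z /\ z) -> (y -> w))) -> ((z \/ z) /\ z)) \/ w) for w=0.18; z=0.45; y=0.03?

~z: Gödel ¬ of 0.45 = 0 (operand ≠ 0)
(y \/ ~z) = max(0.03, 0) = 0.03
(y /\ (y \/ ~z)) = min(0.03, 0.03) = 0.03
(z /\ z) = min(0.45, 0.45) = 0.45
(y -> w): 0.03 ≤ 0.18, so result = 1
((z /\ z) -> (y -> w)): 0.45 ≤ 1, so result = 1
((y /\ (y \/ ~z)) -> ((z /\ z) -> (y -> w))): 0.03 ≤ 1, so result = 1
(z \/ z) = max(0.45, 0.45) = 0.45
((z \/ z) /\ z) = min(0.45, 0.45) = 0.45
(((y /\ (y \/ ~z)) -> ((z /\ z) -> (y -> w))) -> ((z \/ z) /\ z)): 1 > 0.45, so result = 0.45
((((y /\ (y \/ ~z)) -> ((z /\ z) -> (y -> w))) -> ((z \/ z) /\ z)) \/ w) = max(0.45, 0.18) = 0.45

0.45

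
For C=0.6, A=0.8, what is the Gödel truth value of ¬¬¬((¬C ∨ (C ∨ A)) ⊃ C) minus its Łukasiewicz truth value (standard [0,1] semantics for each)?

-0.20

Gödel evaluation:
  ¬C: Gödel ¬ of 0.6 = 0 (operand ≠ 0)
  (C ∨ A) = max(0.6, 0.8) = 0.8
  (¬C ∨ (C ∨ A)) = max(0, 0.8) = 0.8
  ((¬C ∨ (C ∨ A)) ⊃ C): 0.8 > 0.6, so result = 0.6
  ¬((¬C ∨ (C ∨ A)) ⊃ C): Gödel ¬ of 0.6 = 0 (operand ≠ 0)
  ¬¬((¬C ∨ (C ∨ A)) ⊃ C): Gödel ¬ of 0 = 1 (operand is 0)
  ¬¬¬((¬C ∨ (C ∨ A)) ⊃ C): Gödel ¬ of 1 = 0 (operand ≠ 0)
  Gödel value = 0
Łukasiewicz evaluation:
  ¬C: Łukasiewicz ¬ gives 1 − 0.6 = 0.4
  (C ∨ A) = max(0.6, 0.8) = 0.8
  (¬C ∨ (C ∨ A)) = max(0.4, 0.8) = 0.8
  ((¬C ∨ (C ∨ A)) ⊃ C): min(1, 1 − 0.8 + 0.6) = 0.8
  ¬((¬C ∨ (C ∨ A)) ⊃ C): Łukasiewicz ¬ gives 1 − 0.8 = 0.2
  ¬¬((¬C ∨ (C ∨ A)) ⊃ C): Łukasiewicz ¬ gives 1 − 0.2 = 0.8
  ¬¬¬((¬C ∨ (C ∨ A)) ⊃ C): Łukasiewicz ¬ gives 1 − 0.8 = 0.2
  Łukasiewicz value = 0.2
Difference: 0 − 0.2 = -0.20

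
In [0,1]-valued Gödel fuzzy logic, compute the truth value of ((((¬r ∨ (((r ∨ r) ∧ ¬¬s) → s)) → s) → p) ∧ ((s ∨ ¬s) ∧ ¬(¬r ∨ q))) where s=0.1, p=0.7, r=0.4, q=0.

¬r: Gödel ¬ of 0.4 = 0 (operand ≠ 0)
(r ∨ r) = max(0.4, 0.4) = 0.4
¬s: Gödel ¬ of 0.1 = 0 (operand ≠ 0)
¬¬s: Gödel ¬ of 0 = 1 (operand is 0)
((r ∨ r) ∧ ¬¬s) = min(0.4, 1) = 0.4
(((r ∨ r) ∧ ¬¬s) → s): 0.4 > 0.1, so result = 0.1
(¬r ∨ (((r ∨ r) ∧ ¬¬s) → s)) = max(0, 0.1) = 0.1
((¬r ∨ (((r ∨ r) ∧ ¬¬s) → s)) → s): 0.1 ≤ 0.1, so result = 1
(((¬r ∨ (((r ∨ r) ∧ ¬¬s) → s)) → s) → p): 1 > 0.7, so result = 0.7
¬s: Gödel ¬ of 0.1 = 0 (operand ≠ 0)
(s ∨ ¬s) = max(0.1, 0) = 0.1
¬r: Gödel ¬ of 0.4 = 0 (operand ≠ 0)
(¬r ∨ q) = max(0, 0) = 0
¬(¬r ∨ q): Gödel ¬ of 0 = 1 (operand is 0)
((s ∨ ¬s) ∧ ¬(¬r ∨ q)) = min(0.1, 1) = 0.1
((((¬r ∨ (((r ∨ r) ∧ ¬¬s) → s)) → s) → p) ∧ ((s ∨ ¬s) ∧ ¬(¬r ∨ q))) = min(0.7, 0.1) = 0.1

0.10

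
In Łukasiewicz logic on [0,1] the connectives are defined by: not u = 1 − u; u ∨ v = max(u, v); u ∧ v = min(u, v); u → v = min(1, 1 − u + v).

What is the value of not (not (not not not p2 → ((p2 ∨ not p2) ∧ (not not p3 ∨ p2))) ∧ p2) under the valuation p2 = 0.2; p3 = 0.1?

not p2: Łukasiewicz ¬ gives 1 − 0.2 = 0.8
not not p2: Łukasiewicz ¬ gives 1 − 0.8 = 0.2
not not not p2: Łukasiewicz ¬ gives 1 − 0.2 = 0.8
not p2: Łukasiewicz ¬ gives 1 − 0.2 = 0.8
(p2 ∨ not p2) = max(0.2, 0.8) = 0.8
not p3: Łukasiewicz ¬ gives 1 − 0.1 = 0.9
not not p3: Łukasiewicz ¬ gives 1 − 0.9 = 0.1
(not not p3 ∨ p2) = max(0.1, 0.2) = 0.2
((p2 ∨ not p2) ∧ (not not p3 ∨ p2)) = min(0.8, 0.2) = 0.2
(not not not p2 → ((p2 ∨ not p2) ∧ (not not p3 ∨ p2))): min(1, 1 − 0.8 + 0.2) = 0.4
not (not not not p2 → ((p2 ∨ not p2) ∧ (not not p3 ∨ p2))): Łukasiewicz ¬ gives 1 − 0.4 = 0.6
(not (not not not p2 → ((p2 ∨ not p2) ∧ (not not p3 ∨ p2))) ∧ p2) = min(0.6, 0.2) = 0.2
not (not (not not not p2 → ((p2 ∨ not p2) ∧ (not not p3 ∨ p2))) ∧ p2): Łukasiewicz ¬ gives 1 − 0.2 = 0.8

0.80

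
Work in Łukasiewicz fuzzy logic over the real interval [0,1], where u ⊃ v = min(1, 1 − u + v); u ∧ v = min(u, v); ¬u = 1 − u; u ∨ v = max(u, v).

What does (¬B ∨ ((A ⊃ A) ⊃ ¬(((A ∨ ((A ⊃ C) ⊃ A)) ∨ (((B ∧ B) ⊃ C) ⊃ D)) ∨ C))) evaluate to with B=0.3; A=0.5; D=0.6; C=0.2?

0.70

¬B: Łukasiewicz ¬ gives 1 − 0.3 = 0.7
(A ⊃ A): min(1, 1 − 0.5 + 0.5) = 1
(A ⊃ C): min(1, 1 − 0.5 + 0.2) = 0.7
((A ⊃ C) ⊃ A): min(1, 1 − 0.7 + 0.5) = 0.8
(A ∨ ((A ⊃ C) ⊃ A)) = max(0.5, 0.8) = 0.8
(B ∧ B) = min(0.3, 0.3) = 0.3
((B ∧ B) ⊃ C): min(1, 1 − 0.3 + 0.2) = 0.9
(((B ∧ B) ⊃ C) ⊃ D): min(1, 1 − 0.9 + 0.6) = 0.7
((A ∨ ((A ⊃ C) ⊃ A)) ∨ (((B ∧ B) ⊃ C) ⊃ D)) = max(0.8, 0.7) = 0.8
(((A ∨ ((A ⊃ C) ⊃ A)) ∨ (((B ∧ B) ⊃ C) ⊃ D)) ∨ C) = max(0.8, 0.2) = 0.8
¬(((A ∨ ((A ⊃ C) ⊃ A)) ∨ (((B ∧ B) ⊃ C) ⊃ D)) ∨ C): Łukasiewicz ¬ gives 1 − 0.8 = 0.2
((A ⊃ A) ⊃ ¬(((A ∨ ((A ⊃ C) ⊃ A)) ∨ (((B ∧ B) ⊃ C) ⊃ D)) ∨ C)): min(1, 1 − 1 + 0.2) = 0.2
(¬B ∨ ((A ⊃ A) ⊃ ¬(((A ∨ ((A ⊃ C) ⊃ A)) ∨ (((B ∧ B) ⊃ C) ⊃ D)) ∨ C))) = max(0.7, 0.2) = 0.7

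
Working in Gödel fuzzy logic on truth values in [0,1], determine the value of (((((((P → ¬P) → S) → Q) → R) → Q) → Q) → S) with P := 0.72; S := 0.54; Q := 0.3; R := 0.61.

¬P: Gödel ¬ of 0.72 = 0 (operand ≠ 0)
(P → ¬P): 0.72 > 0, so result = 0
((P → ¬P) → S): 0 ≤ 0.54, so result = 1
(((P → ¬P) → S) → Q): 1 > 0.3, so result = 0.3
((((P → ¬P) → S) → Q) → R): 0.3 ≤ 0.61, so result = 1
(((((P → ¬P) → S) → Q) → R) → Q): 1 > 0.3, so result = 0.3
((((((P → ¬P) → S) → Q) → R) → Q) → Q): 0.3 ≤ 0.3, so result = 1
(((((((P → ¬P) → S) → Q) → R) → Q) → Q) → S): 1 > 0.54, so result = 0.54

0.54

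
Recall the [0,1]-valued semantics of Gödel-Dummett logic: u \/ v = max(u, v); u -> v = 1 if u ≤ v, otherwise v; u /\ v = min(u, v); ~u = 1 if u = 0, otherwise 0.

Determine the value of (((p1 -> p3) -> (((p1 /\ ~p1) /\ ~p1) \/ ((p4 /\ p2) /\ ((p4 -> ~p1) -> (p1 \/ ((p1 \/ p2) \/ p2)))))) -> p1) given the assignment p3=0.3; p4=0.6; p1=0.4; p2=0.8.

0.40

(p1 -> p3): 0.4 > 0.3, so result = 0.3
~p1: Gödel ¬ of 0.4 = 0 (operand ≠ 0)
(p1 /\ ~p1) = min(0.4, 0) = 0
~p1: Gödel ¬ of 0.4 = 0 (operand ≠ 0)
((p1 /\ ~p1) /\ ~p1) = min(0, 0) = 0
(p4 /\ p2) = min(0.6, 0.8) = 0.6
~p1: Gödel ¬ of 0.4 = 0 (operand ≠ 0)
(p4 -> ~p1): 0.6 > 0, so result = 0
(p1 \/ p2) = max(0.4, 0.8) = 0.8
((p1 \/ p2) \/ p2) = max(0.8, 0.8) = 0.8
(p1 \/ ((p1 \/ p2) \/ p2)) = max(0.4, 0.8) = 0.8
((p4 -> ~p1) -> (p1 \/ ((p1 \/ p2) \/ p2))): 0 ≤ 0.8, so result = 1
((p4 /\ p2) /\ ((p4 -> ~p1) -> (p1 \/ ((p1 \/ p2) \/ p2)))) = min(0.6, 1) = 0.6
(((p1 /\ ~p1) /\ ~p1) \/ ((p4 /\ p2) /\ ((p4 -> ~p1) -> (p1 \/ ((p1 \/ p2) \/ p2))))) = max(0, 0.6) = 0.6
((p1 -> p3) -> (((p1 /\ ~p1) /\ ~p1) \/ ((p4 /\ p2) /\ ((p4 -> ~p1) -> (p1 \/ ((p1 \/ p2) \/ p2)))))): 0.3 ≤ 0.6, so result = 1
(((p1 -> p3) -> (((p1 /\ ~p1) /\ ~p1) \/ ((p4 /\ p2) /\ ((p4 -> ~p1) -> (p1 \/ ((p1 \/ p2) \/ p2)))))) -> p1): 1 > 0.4, so result = 0.4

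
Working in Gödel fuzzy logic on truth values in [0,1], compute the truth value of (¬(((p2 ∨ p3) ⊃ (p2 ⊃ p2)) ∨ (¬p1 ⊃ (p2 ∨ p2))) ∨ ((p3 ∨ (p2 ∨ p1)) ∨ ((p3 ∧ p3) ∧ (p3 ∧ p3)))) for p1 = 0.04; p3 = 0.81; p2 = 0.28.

0.81

(p2 ∨ p3) = max(0.28, 0.81) = 0.81
(p2 ⊃ p2): 0.28 ≤ 0.28, so result = 1
((p2 ∨ p3) ⊃ (p2 ⊃ p2)): 0.81 ≤ 1, so result = 1
¬p1: Gödel ¬ of 0.04 = 0 (operand ≠ 0)
(p2 ∨ p2) = max(0.28, 0.28) = 0.28
(¬p1 ⊃ (p2 ∨ p2)): 0 ≤ 0.28, so result = 1
(((p2 ∨ p3) ⊃ (p2 ⊃ p2)) ∨ (¬p1 ⊃ (p2 ∨ p2))) = max(1, 1) = 1
¬(((p2 ∨ p3) ⊃ (p2 ⊃ p2)) ∨ (¬p1 ⊃ (p2 ∨ p2))): Gödel ¬ of 1 = 0 (operand ≠ 0)
(p2 ∨ p1) = max(0.28, 0.04) = 0.28
(p3 ∨ (p2 ∨ p1)) = max(0.81, 0.28) = 0.81
(p3 ∧ p3) = min(0.81, 0.81) = 0.81
(p3 ∧ p3) = min(0.81, 0.81) = 0.81
((p3 ∧ p3) ∧ (p3 ∧ p3)) = min(0.81, 0.81) = 0.81
((p3 ∨ (p2 ∨ p1)) ∨ ((p3 ∧ p3) ∧ (p3 ∧ p3))) = max(0.81, 0.81) = 0.81
(¬(((p2 ∨ p3) ⊃ (p2 ⊃ p2)) ∨ (¬p1 ⊃ (p2 ∨ p2))) ∨ ((p3 ∨ (p2 ∨ p1)) ∨ ((p3 ∧ p3) ∧ (p3 ∧ p3)))) = max(0, 0.81) = 0.81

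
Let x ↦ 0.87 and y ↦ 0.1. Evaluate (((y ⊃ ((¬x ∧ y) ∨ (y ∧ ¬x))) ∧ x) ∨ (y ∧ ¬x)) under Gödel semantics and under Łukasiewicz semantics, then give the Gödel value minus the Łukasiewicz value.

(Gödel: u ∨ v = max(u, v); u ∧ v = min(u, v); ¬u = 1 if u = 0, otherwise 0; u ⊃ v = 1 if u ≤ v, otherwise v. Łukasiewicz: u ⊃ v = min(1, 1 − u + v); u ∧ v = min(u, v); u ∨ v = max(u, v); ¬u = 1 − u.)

Gödel evaluation:
  ¬x: Gödel ¬ of 0.87 = 0 (operand ≠ 0)
  (¬x ∧ y) = min(0, 0.1) = 0
  ¬x: Gödel ¬ of 0.87 = 0 (operand ≠ 0)
  (y ∧ ¬x) = min(0.1, 0) = 0
  ((¬x ∧ y) ∨ (y ∧ ¬x)) = max(0, 0) = 0
  (y ⊃ ((¬x ∧ y) ∨ (y ∧ ¬x))): 0.1 > 0, so result = 0
  ((y ⊃ ((¬x ∧ y) ∨ (y ∧ ¬x))) ∧ x) = min(0, 0.87) = 0
  ¬x: Gödel ¬ of 0.87 = 0 (operand ≠ 0)
  (y ∧ ¬x) = min(0.1, 0) = 0
  (((y ⊃ ((¬x ∧ y) ∨ (y ∧ ¬x))) ∧ x) ∨ (y ∧ ¬x)) = max(0, 0) = 0
  Gödel value = 0
Łukasiewicz evaluation:
  ¬x: Łukasiewicz ¬ gives 1 − 0.87 = 0.13
  (¬x ∧ y) = min(0.13, 0.1) = 0.1
  ¬x: Łukasiewicz ¬ gives 1 − 0.87 = 0.13
  (y ∧ ¬x) = min(0.1, 0.13) = 0.1
  ((¬x ∧ y) ∨ (y ∧ ¬x)) = max(0.1, 0.1) = 0.1
  (y ⊃ ((¬x ∧ y) ∨ (y ∧ ¬x))): min(1, 1 − 0.1 + 0.1) = 1
  ((y ⊃ ((¬x ∧ y) ∨ (y ∧ ¬x))) ∧ x) = min(1, 0.87) = 0.87
  ¬x: Łukasiewicz ¬ gives 1 − 0.87 = 0.13
  (y ∧ ¬x) = min(0.1, 0.13) = 0.1
  (((y ⊃ ((¬x ∧ y) ∨ (y ∧ ¬x))) ∧ x) ∨ (y ∧ ¬x)) = max(0.87, 0.1) = 0.87
  Łukasiewicz value = 0.87
Difference: 0 − 0.87 = -0.87

-0.87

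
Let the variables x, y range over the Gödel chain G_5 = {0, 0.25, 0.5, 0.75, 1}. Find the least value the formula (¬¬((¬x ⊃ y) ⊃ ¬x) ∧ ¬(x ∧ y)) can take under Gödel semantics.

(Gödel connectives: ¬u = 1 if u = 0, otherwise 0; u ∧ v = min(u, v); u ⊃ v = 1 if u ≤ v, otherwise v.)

The minimum is attained at x = 0.25, y = 0:
  ¬x: Gödel ¬ of 0.25 = 0 (operand ≠ 0)
  (¬x ⊃ y): 0 ≤ 0, so result = 1
  ¬x: Gödel ¬ of 0.25 = 0 (operand ≠ 0)
  ((¬x ⊃ y) ⊃ ¬x): 1 > 0, so result = 0
  ¬((¬x ⊃ y) ⊃ ¬x): Gödel ¬ of 0 = 1 (operand is 0)
  ¬¬((¬x ⊃ y) ⊃ ¬x): Gödel ¬ of 1 = 0 (operand ≠ 0)
  (x ∧ y) = min(0.25, 0) = 0
  ¬(x ∧ y): Gödel ¬ of 0 = 1 (operand is 0)
  (¬¬((¬x ⊃ y) ⊃ ¬x) ∧ ¬(x ∧ y)) = min(0, 1) = 0
Checking all 25 assignments confirms none give a value below 0.00.

0.00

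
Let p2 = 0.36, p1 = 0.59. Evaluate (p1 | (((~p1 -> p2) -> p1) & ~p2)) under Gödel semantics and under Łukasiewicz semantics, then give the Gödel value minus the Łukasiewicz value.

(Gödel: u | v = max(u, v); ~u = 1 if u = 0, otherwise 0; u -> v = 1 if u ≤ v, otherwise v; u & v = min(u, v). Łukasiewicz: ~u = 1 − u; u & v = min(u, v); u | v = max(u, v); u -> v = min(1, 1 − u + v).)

Gödel evaluation:
  ~p1: Gödel ¬ of 0.59 = 0 (operand ≠ 0)
  (~p1 -> p2): 0 ≤ 0.36, so result = 1
  ((~p1 -> p2) -> p1): 1 > 0.59, so result = 0.59
  ~p2: Gödel ¬ of 0.36 = 0 (operand ≠ 0)
  (((~p1 -> p2) -> p1) & ~p2) = min(0.59, 0) = 0
  (p1 | (((~p1 -> p2) -> p1) & ~p2)) = max(0.59, 0) = 0.59
  Gödel value = 0.59
Łukasiewicz evaluation:
  ~p1: Łukasiewicz ¬ gives 1 − 0.59 = 0.41
  (~p1 -> p2): min(1, 1 − 0.41 + 0.36) = 0.95
  ((~p1 -> p2) -> p1): min(1, 1 − 0.95 + 0.59) = 0.64
  ~p2: Łukasiewicz ¬ gives 1 − 0.36 = 0.64
  (((~p1 -> p2) -> p1) & ~p2) = min(0.64, 0.64) = 0.64
  (p1 | (((~p1 -> p2) -> p1) & ~p2)) = max(0.59, 0.64) = 0.64
  Łukasiewicz value = 0.64
Difference: 0.59 − 0.64 = -0.05

-0.05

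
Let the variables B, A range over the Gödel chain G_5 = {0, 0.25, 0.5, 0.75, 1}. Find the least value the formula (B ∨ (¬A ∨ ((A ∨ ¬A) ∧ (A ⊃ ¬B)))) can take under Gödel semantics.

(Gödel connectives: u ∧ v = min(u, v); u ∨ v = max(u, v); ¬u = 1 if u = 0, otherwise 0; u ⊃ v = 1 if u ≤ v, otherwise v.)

0.25

The minimum is attained at B = 0, A = 0.25:
  ¬A: Gödel ¬ of 0.25 = 0 (operand ≠ 0)
  ¬A: Gödel ¬ of 0.25 = 0 (operand ≠ 0)
  (A ∨ ¬A) = max(0.25, 0) = 0.25
  ¬B: Gödel ¬ of 0 = 1 (operand is 0)
  (A ⊃ ¬B): 0.25 ≤ 1, so result = 1
  ((A ∨ ¬A) ∧ (A ⊃ ¬B)) = min(0.25, 1) = 0.25
  (¬A ∨ ((A ∨ ¬A) ∧ (A ⊃ ¬B))) = max(0, 0.25) = 0.25
  (B ∨ (¬A ∨ ((A ∨ ¬A) ∧ (A ⊃ ¬B)))) = max(0, 0.25) = 0.25
Checking all 25 assignments confirms none give a value below 0.25.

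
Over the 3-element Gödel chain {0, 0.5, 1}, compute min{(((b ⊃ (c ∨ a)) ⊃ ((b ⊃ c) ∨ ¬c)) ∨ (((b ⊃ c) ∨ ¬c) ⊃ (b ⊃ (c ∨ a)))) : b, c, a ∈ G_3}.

Every assignment gives 1. For instance at b = 0, c = 0, a = 0:
  (c ∨ a) = max(0, 0) = 0
  (b ⊃ (c ∨ a)): 0 ≤ 0, so result = 1
  (b ⊃ c): 0 ≤ 0, so result = 1
  ¬c: Gödel ¬ of 0 = 1 (operand is 0)
  ((b ⊃ c) ∨ ¬c) = max(1, 1) = 1
  ((b ⊃ (c ∨ a)) ⊃ ((b ⊃ c) ∨ ¬c)): 1 ≤ 1, so result = 1
  (b ⊃ c): 0 ≤ 0, so result = 1
  ¬c: Gödel ¬ of 0 = 1 (operand is 0)
  ((b ⊃ c) ∨ ¬c) = max(1, 1) = 1
  (c ∨ a) = max(0, 0) = 0
  (b ⊃ (c ∨ a)): 0 ≤ 0, so result = 1
  (((b ⊃ c) ∨ ¬c) ⊃ (b ⊃ (c ∨ a))): 1 ≤ 1, so result = 1
  (((b ⊃ (c ∨ a)) ⊃ ((b ⊃ c) ∨ ¬c)) ∨ (((b ⊃ c) ∨ ¬c) ⊃ (b ⊃ (c ∨ a)))) = max(1, 1) = 1
All 27 assignments give value 1 — the formula is a G_3-tautology.

1.00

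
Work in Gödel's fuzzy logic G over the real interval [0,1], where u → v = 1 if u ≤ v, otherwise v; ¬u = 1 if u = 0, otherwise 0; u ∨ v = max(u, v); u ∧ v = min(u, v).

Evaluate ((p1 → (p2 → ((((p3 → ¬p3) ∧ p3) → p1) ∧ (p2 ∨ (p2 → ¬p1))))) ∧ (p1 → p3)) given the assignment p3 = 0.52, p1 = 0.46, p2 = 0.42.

¬p3: Gödel ¬ of 0.52 = 0 (operand ≠ 0)
(p3 → ¬p3): 0.52 > 0, so result = 0
((p3 → ¬p3) ∧ p3) = min(0, 0.52) = 0
(((p3 → ¬p3) ∧ p3) → p1): 0 ≤ 0.46, so result = 1
¬p1: Gödel ¬ of 0.46 = 0 (operand ≠ 0)
(p2 → ¬p1): 0.42 > 0, so result = 0
(p2 ∨ (p2 → ¬p1)) = max(0.42, 0) = 0.42
((((p3 → ¬p3) ∧ p3) → p1) ∧ (p2 ∨ (p2 → ¬p1))) = min(1, 0.42) = 0.42
(p2 → ((((p3 → ¬p3) ∧ p3) → p1) ∧ (p2 ∨ (p2 → ¬p1)))): 0.42 ≤ 0.42, so result = 1
(p1 → (p2 → ((((p3 → ¬p3) ∧ p3) → p1) ∧ (p2 ∨ (p2 → ¬p1))))): 0.46 ≤ 1, so result = 1
(p1 → p3): 0.46 ≤ 0.52, so result = 1
((p1 → (p2 → ((((p3 → ¬p3) ∧ p3) → p1) ∧ (p2 ∨ (p2 → ¬p1))))) ∧ (p1 → p3)) = min(1, 1) = 1

1.00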